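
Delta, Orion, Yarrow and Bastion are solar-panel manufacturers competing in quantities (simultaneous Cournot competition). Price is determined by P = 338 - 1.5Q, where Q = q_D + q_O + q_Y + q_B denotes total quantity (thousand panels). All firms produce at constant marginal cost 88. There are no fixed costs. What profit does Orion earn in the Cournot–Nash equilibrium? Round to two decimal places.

1666.67

A representative firm's profit is π_i = q_i(338 - 1.5Q) - 88q_i.
Setting ∂π_i/∂q_i = 0 with rivals' quantities fixed: 250 - 3q_i - (3/2)·Σ_{j≠i} q_j = 0.
By symmetry each firm produces the same amount; substituting Σ_{j≠i} q_j = 3q_i yields q_i = 250/(15/2) = 100/3.
Price P = 338 - (3/2)·(400/3) = 138.
Orion's profit: (138 - 88)·(100/3) = 1666.6667.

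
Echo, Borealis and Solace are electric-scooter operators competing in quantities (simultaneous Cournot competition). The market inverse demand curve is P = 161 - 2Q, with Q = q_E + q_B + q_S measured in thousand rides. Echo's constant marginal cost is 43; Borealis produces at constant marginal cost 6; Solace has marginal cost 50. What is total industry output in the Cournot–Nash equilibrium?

Echo's profit: π_E = (161 - 2Q)q_E - (43q_E). Setting ∂π_E/∂q_E = 0: 118 - 4q_E - 2(q_B + q_S) = 0.
Borealis's profit: π_B = (161 - 2Q)q_B - (6q_B). Setting ∂π_B/∂q_B = 0: 155 - 4q_B - 2(q_E + q_S) = 0.
Solace's profit: π_S = (161 - 2Q)q_S - (50q_S). Setting ∂π_S/∂q_S = 0: 111 - 4q_S - 2(q_E + q_B) = 0.
Summing all 3 equations gives 384 − 8Q = 0, hence Q = 48.
Back-substituting: q_E = (118 − 96)/2 = 11, q_B = (155 − 96)/2 = 59/2, q_S = (111 − 96)/2 = 15/2.
Total output Q = 11 + 59/2 + 15/2 = 48.

48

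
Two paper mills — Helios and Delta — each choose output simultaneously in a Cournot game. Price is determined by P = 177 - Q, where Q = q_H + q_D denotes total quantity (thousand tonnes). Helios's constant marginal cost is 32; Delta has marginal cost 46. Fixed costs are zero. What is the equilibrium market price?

85

Helios's profit: π_H = (177 - Q)q_H - (32q_H). Setting ∂π_H/∂q_H = 0: 145 - 2q_H - (q_D) = 0.
Delta's first-order condition: 131 - 2q_D - (q_H) = 0.
So q_H = (145 - q_D)/2 and q_D = (131 - q_H)/2.
Solving the pair: q_H = 53, q_D = 39.
Total output Q = 92, so price P = 177 - 92 = 85.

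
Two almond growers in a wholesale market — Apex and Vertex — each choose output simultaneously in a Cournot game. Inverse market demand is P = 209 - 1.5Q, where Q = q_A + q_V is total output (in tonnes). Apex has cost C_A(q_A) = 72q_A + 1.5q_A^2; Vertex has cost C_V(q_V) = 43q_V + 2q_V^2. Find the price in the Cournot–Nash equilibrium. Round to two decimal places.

Apex's profit: π_A = (209 - 1.5Q)q_A - (72q_A + (3/2)q_A²). Setting ∂π_A/∂q_A = 0: 137 - 6q_A - (3/2)(q_V) = 0.
Vertex's profit: π_V = (209 - 1.5Q)q_V - (43q_V + 2q_V²). Setting ∂π_V/∂q_V = 0: 166 - 7q_V - (3/2)(q_A) = 0.
Best responses: q_A = (137 - (3/2)q_V)/6, q_V = (166 - (3/2)q_A)/7.
Solving the pair: q_A = 17.8616, q_V = 1054/53.
Total output Q = 37.7484, so price P = 209 - (3/2)·37.7484 = 152.3774.

152.38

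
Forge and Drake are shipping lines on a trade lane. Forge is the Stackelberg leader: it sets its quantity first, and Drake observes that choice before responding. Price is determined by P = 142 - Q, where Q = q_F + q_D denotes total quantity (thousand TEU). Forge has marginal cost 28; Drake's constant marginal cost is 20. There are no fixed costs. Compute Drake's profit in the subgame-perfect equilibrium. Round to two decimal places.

The follower Drake best-responds to any q_F: π_D = (142 - Q)q_D - 20q_D.
Setting the follower's marginal profit to zero, 122 - q_F - 2q_D = 0, i.e. q_D = (122 - q_F)/2.
The leader anticipates this reaction. Substituting into P = 142 - Q gives P = 81 - (1/2)q_F, so π_F = (81 - (1/2)q_F)q_F - 28q_F.
The leader's first-order condition 53 - q_F = 0 yields q_F = 53.
Then q_D = (122 - 53)/2 = 69/2.
Price P = 142 - 175/2 = 109/2.
Drake's profit: (109/2 - 20)·(69/2) = 1190.2500.

1190.25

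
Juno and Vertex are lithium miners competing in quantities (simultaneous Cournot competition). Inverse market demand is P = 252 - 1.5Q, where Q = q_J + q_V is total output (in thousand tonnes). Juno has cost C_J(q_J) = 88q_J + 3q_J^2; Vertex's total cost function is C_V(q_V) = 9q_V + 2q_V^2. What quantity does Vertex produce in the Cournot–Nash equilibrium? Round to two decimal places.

Juno's profit: π_J = (252 - 1.5Q)q_J - (88q_J + 3q_J²). Setting ∂π_J/∂q_J = 0: 164 - 9q_J - (3/2)(q_V) = 0.
Vertex's profit: π_V = (252 - 1.5Q)q_V - (9q_V + 2q_V²). Setting ∂π_V/∂q_V = 0: 243 - 7q_V - (3/2)(q_J) = 0.
Best responses: q_J = (164 - (3/2)q_V)/9, q_V = (243 - (3/2)q_J)/7.
Solving the pair: q_J = 12.8971, q_V = 31.9506.

31.95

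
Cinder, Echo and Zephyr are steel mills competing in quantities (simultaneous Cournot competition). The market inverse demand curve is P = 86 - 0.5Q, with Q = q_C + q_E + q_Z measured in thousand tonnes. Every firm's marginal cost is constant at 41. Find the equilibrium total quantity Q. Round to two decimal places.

67.50

A representative firm's profit is π_i = q_i(86 - 0.5Q) - 41q_i.
Setting ∂π_i/∂q_i = 0 with rivals' quantities fixed: 45 - q_i - (1/2)·Σ_{j≠i} q_j = 0.
By symmetry each firm produces the same amount; substituting Σ_{j≠i} q_j = 2q_i yields q_i = 45/2.
Total output Q = 45/2 + 45/2 + 45/2 = 135/2.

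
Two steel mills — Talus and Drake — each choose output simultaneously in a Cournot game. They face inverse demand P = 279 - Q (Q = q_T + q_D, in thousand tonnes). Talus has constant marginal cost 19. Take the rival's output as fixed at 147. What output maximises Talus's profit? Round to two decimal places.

With the rival's output fixed at 147, Talus's profit is π_T = (279 - 147 - q_T)q_T - (19q_T) = (132 - q_T)q_T - (19q_T).
∂π_T/∂q_T = 113 - 2q_T = 0, so q_T = 113/2.

56.50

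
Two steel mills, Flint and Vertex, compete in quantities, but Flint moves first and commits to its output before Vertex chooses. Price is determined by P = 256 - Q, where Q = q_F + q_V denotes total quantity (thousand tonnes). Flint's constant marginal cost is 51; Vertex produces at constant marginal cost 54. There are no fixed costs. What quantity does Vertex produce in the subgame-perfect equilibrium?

49

The follower Vertex best-responds to any q_F: π_V = (256 - Q)q_V - 54q_V.
Follower FOC: 202 - q_F - 2q_V = 0, so q_V(q_F) = (202 - q_F)/2.
The leader anticipates this reaction. Substituting into P = 256 - Q gives P = 155 - (1/2)q_F, so π_F = (155 - (1/2)q_F)q_F - 51q_F.
Leader FOC: 104 - q_F = 0, so q_F = 104.
Then q_V = (202 - 104)/2 = 49.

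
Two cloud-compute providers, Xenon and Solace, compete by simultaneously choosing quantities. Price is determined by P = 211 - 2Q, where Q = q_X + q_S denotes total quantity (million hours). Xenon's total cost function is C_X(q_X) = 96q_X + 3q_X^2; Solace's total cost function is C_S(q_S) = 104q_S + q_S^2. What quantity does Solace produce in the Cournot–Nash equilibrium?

15

Xenon's profit: π_X = (211 - 2Q)q_X - (96q_X + 3q_X²). Setting ∂π_X/∂q_X = 0: 115 - 10q_X - 2(q_S) = 0.
Solace's profit: π_S = (211 - 2Q)q_S - (104q_S + q_S²). Setting ∂π_S/∂q_S = 0: 107 - 6q_S - 2(q_X) = 0.
So q_X = (115 - 2q_S)/10 and q_S = (107 - 2q_X)/6.
Substituting one into the other gives q_X = 17/2 and q_S = 15.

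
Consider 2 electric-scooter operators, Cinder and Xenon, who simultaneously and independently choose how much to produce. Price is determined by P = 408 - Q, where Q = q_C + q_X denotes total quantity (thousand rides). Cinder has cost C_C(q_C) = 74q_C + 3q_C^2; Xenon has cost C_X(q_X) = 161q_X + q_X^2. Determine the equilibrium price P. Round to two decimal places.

319.90

Cinder's profit: π_C = (408 - Q)q_C - (74q_C + 3q_C²). Setting ∂π_C/∂q_C = 0: 334 - 8q_C - (q_X) = 0.
Xenon's first-order condition: 247 - 4q_X - (q_C) = 0.
Rearranging gives the reaction functions q_C = (334 - q_X)/8 and q_X = (247 - q_C)/4.
Solving the pair: q_C = 1089/31, q_X = 1642/31.
Total output Q = 88.0968, so price P = 408 - 88.0968 = 319.9032.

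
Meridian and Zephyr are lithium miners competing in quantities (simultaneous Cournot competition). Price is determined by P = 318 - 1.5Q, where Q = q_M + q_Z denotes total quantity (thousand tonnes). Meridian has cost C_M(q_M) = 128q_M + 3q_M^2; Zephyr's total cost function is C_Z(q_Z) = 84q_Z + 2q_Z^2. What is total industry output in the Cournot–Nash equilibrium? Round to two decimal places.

46.09

Meridian's profit: π_M = (318 - 1.5Q)q_M - (128q_M + 3q_M²). Setting ∂π_M/∂q_M = 0: 190 - 9q_M - (3/2)(q_Z) = 0.
Zephyr's first-order condition: 234 - 7q_Z - (3/2)(q_M) = 0.
Rearranging gives the reaction functions q_M = (190 - (3/2)q_Z)/9 and q_Z = (234 - (3/2)q_M)/7.
Substituting one into the other gives q_M = 16.1152 and q_Z = 29.9753.
Total output Q = 16.1152 + 29.9753 = 46.0905.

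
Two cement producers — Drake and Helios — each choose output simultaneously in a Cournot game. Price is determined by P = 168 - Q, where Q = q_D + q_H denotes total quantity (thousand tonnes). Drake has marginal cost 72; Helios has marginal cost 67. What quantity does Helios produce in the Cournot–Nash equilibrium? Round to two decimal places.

35.33

Drake's profit: π_D = (168 - Q)q_D - (72q_D). Setting ∂π_D/∂q_D = 0: 96 - 2q_D - (q_H) = 0.
Helios's first-order condition: 101 - 2q_H - (q_D) = 0.
Rearranging gives the reaction functions q_D = (96 - q_H)/2 and q_H = (101 - q_D)/2.
Solving the pair: q_D = 91/3, q_H = 106/3.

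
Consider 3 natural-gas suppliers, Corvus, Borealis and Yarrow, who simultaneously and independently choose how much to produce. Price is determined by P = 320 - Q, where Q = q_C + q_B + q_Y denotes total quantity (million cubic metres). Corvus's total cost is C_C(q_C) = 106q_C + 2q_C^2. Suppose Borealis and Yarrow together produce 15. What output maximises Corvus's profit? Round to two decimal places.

33.17

With rivals' combined output fixed at 15, Corvus's profit is π_C = (320 - 15 - q_C)q_C - (106q_C + 2q_C²) = (305 - q_C)q_C - (106q_C + 2q_C²).
∂π_C/∂q_C = 199 - 6q_C = 0, so q_C = 199/6.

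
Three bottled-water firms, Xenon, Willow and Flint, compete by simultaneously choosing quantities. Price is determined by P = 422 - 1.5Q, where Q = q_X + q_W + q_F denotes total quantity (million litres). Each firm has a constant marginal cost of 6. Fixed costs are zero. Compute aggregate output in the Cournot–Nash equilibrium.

208

Each firm earns π_i = (422 - 1.5Q)q_i - 6q_i.
First-order condition (treating rivals' output as given): 416 - 3q_i - (3/2)·Σ_{j≠i} q_j = 0.
With identical firms every q_j equals q_i, so Σ_{j≠i} q_j = 2q_i and 416 = 6q_i, giving q_i = 208/3.
Total output Q = 208/3 + 208/3 + 208/3 = 208.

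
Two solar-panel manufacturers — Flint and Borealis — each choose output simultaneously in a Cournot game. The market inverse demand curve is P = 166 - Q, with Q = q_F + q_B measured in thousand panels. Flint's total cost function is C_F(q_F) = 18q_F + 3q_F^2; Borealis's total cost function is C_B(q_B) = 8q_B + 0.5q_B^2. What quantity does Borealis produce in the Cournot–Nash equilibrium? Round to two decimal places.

Flint's profit: π_F = (166 - Q)q_F - (18q_F + 3q_F²). Setting ∂π_F/∂q_F = 0: 148 - 8q_F - (q_B) = 0.
Borealis's first-order condition: 158 - 3q_B - (q_F) = 0.
Best responses: q_F = (148 - q_B)/8, q_B = (158 - q_F)/3.
Substituting one into the other gives q_F = 286/23 and q_B = 1116/23.

48.52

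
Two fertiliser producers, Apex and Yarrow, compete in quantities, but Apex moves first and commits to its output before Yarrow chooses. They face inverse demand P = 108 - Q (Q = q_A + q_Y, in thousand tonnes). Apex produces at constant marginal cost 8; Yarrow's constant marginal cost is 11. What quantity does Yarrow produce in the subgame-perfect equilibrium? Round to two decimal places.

Solve by backward induction. Given q_A, the follower Yarrow maximises π_Y = (108 - q_A - q_Y)q_Y - 11q_Y.
Follower FOC: 97 - q_A - 2q_Y = 0, so q_Y(q_A) = (97 - q_A)/2.
The leader anticipates this reaction. Substituting into P = 108 - Q gives P = 119/2 - (1/2)q_A, so π_A = (119/2 - (1/2)q_A)q_A - 8q_A.
Maximising: ∂π_A/∂q_A = 103/2 - q_A = 0, giving q_A = 103/2.
Then q_Y = (97 - 103/2)/2 = 91/4.

22.75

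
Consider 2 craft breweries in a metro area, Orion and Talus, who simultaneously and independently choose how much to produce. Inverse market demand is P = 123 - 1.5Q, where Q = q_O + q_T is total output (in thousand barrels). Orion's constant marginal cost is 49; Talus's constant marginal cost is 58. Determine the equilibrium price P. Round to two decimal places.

76.67

Orion's profit: π_O = (123 - 1.5Q)q_O - (49q_O). Setting ∂π_O/∂q_O = 0: 74 - 3q_O - (3/2)(q_T) = 0.
Talus's profit: π_T = (123 - 1.5Q)q_T - (58q_T). Setting ∂π_T/∂q_T = 0: 65 - 3q_T - (3/2)(q_O) = 0.
Best responses: q_O = (74 - (3/2)q_T)/3, q_T = (65 - (3/2)q_O)/3.
Substituting one into the other gives q_O = 166/9 and q_T = 112/9.
Total output Q = 278/9, so price P = 123 - (3/2)·(278/9) = 230/3.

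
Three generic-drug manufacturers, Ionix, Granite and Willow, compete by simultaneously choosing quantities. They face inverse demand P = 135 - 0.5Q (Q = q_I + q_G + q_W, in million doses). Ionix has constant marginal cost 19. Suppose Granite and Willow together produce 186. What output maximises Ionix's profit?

With rivals' combined output fixed at 186, Ionix's profit is π_I = (135 - (1/2)·186 - (1/2)q_I)q_I - (19q_I) = (42 - (1/2)q_I)q_I - (19q_I).
∂π_I/∂q_I = 23 - q_I = 0, so q_I = 23.

23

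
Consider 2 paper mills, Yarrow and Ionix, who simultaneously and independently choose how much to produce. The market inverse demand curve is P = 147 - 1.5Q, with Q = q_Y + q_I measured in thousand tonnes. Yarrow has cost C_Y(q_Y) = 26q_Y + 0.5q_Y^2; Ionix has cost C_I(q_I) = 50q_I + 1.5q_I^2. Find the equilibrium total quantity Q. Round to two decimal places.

Yarrow's profit: π_Y = (147 - 1.5Q)q_Y - (26q_Y + (1/2)q_Y²). Setting ∂π_Y/∂q_Y = 0: 121 - 4q_Y - (3/2)(q_I) = 0.
Ionix's profit: π_I = (147 - 1.5Q)q_I - (50q_I + (3/2)q_I²). Setting ∂π_I/∂q_I = 0: 97 - 6q_I - (3/2)(q_Y) = 0.
Best responses: q_Y = (121 - (3/2)q_I)/4, q_I = (97 - (3/2)q_Y)/6.
Solving the pair: q_Y = 774/29, q_I = 826/87.
Total output Q = 774/29 + 826/87 = 36.1839.

36.18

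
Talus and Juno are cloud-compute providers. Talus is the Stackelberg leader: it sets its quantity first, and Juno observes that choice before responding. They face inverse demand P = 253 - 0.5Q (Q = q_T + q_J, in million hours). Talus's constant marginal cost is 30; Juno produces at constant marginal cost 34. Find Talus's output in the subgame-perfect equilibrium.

Solve by backward induction. Given q_T, the follower Juno maximises π_J = (253 - (1/2)q_T - (1/2)q_J)q_J - 34q_J.
Follower FOC: 219 - (1/2)q_T - q_J = 0, so q_J(q_T) = (219 - (1/2)q_T).
Talus substitutes q_J(q_T) into its own profit: π_T = q_T(253 - (1/2)q_T - (219 - (1/2)q_T)/2) - 30q_T = (287/2 - (1/4)q_T)q_T - 30q_T.
Leader FOC: 227/2 - (1/2)q_T = 0, so q_T = 227.
Then q_J = (219 - (1/2)·227) = 211/2.

227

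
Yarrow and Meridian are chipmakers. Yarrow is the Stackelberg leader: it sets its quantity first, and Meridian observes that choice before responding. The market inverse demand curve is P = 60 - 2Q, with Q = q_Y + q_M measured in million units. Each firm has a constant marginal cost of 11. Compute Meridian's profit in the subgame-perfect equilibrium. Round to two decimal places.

75.03

The follower Meridian best-responds to any q_Y: π_M = (60 - 2Q)q_M - 11q_M.
∂π_M/∂q_M = 49 - 2q_Y - 4q_M = 0 gives the reaction function q_M = (49 - 2q_Y)/4.
Yarrow substitutes q_M(q_Y) into its own profit: π_Y = q_Y(60 - 2q_Y - (49 - 2q_Y)/2) - 11q_Y = (71/2 - q_Y)q_Y - 11q_Y.
Leader FOC: 49/2 - 2q_Y = 0, so q_Y = 49/4.
Then q_M = (49 - 2·(49/4))/4 = 49/8.
Price P = 60 - 2·(147/8) = 93/4.
Meridian's profit: (93/4 - 11)·(49/8) = 75.0313.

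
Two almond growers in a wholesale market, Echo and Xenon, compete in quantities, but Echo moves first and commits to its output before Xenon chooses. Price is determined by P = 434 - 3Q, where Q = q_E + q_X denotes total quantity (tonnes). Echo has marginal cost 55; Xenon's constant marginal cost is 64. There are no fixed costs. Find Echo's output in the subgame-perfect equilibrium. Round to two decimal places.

Solve by backward induction. Given q_E, the follower Xenon maximises π_X = (434 - 3q_E - 3q_X)q_X - 64q_X.
∂π_X/∂q_X = 370 - 3q_E - 6q_X = 0 gives the reaction function q_X = (370 - 3q_E)/6.
Echo substitutes q_X(q_E) into its own profit: π_E = q_E(434 - 3q_E - (370 - 3q_E)/2) - 55q_E = (249 - (3/2)q_E)q_E - 55q_E.
Maximising: ∂π_E/∂q_E = 194 - 3q_E = 0, giving q_E = 194/3.
Then q_X = (370 - 3·(194/3))/6 = 88/3.

64.67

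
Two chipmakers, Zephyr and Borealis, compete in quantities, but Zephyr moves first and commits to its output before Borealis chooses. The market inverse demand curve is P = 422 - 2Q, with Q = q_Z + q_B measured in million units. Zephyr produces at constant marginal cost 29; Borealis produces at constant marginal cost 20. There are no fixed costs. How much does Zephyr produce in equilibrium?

The follower Borealis best-responds to any q_Z: π_B = (422 - 2Q)q_B - 20q_B.
Setting the follower's marginal profit to zero, 402 - 2q_Z - 4q_B = 0, i.e. q_B = (402 - 2q_Z)/4.
The leader anticipates this reaction. Substituting into P = 422 - 2Q gives P = 221 - q_Z, so π_Z = (221 - q_Z)q_Z - 29q_Z.
The leader's first-order condition 192 - 2q_Z = 0 yields q_Z = 96.
Then q_B = (402 - 2·96)/4 = 105/2.

96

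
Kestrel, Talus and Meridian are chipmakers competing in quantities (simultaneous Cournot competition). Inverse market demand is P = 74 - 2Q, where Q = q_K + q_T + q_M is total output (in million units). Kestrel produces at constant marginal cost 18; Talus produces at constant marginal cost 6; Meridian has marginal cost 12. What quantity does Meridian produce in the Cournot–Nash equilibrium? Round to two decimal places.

Kestrel's profit: π_K = (74 - 2Q)q_K - (18q_K). Setting ∂π_K/∂q_K = 0: 56 - 4q_K - 2(q_T + q_M) = 0.
Talus's profit: π_T = (74 - 2Q)q_T - (6q_T). Setting ∂π_T/∂q_T = 0: 68 - 4q_T - 2(q_K + q_M) = 0.
Meridian's profit: π_M = (74 - 2Q)q_M - (12q_M). Setting ∂π_M/∂q_M = 0: 62 - 4q_M - 2(q_K + q_T) = 0.
Adding the 3 conditions: 186 − 4Q − 4Q = 0, i.e. Q = 93/4.
Back-substituting: q_K = (56 − 93/2)/2 = 19/4, q_T = (68 − 93/2)/2 = 43/4, q_M = (62 − 93/2)/2 = 31/4.

7.75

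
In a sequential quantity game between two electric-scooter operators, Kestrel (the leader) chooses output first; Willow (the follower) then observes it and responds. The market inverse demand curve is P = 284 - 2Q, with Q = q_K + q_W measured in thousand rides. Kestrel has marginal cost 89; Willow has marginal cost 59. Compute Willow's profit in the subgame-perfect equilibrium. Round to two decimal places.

2538.28

Solve by backward induction. Given q_K, the follower Willow maximises π_W = (284 - 2q_K - 2q_W)q_W - 59q_W.
∂π_W/∂q_W = 225 - 2q_K - 4q_W = 0 gives the reaction function q_W = (225 - 2q_K)/4.
The leader anticipates this reaction. Substituting into P = 284 - 2Q gives P = 343/2 - q_K, so π_K = (343/2 - q_K)q_K - 89q_K.
Maximising: ∂π_K/∂q_K = 165/2 - 2q_K = 0, giving q_K = 165/4.
Then q_W = (225 - 2·(165/4))/4 = 285/8.
Price P = 284 - 2·(615/8) = 521/4.
Willow's profit: (521/4 - 59)·(285/8) = 2538.2813.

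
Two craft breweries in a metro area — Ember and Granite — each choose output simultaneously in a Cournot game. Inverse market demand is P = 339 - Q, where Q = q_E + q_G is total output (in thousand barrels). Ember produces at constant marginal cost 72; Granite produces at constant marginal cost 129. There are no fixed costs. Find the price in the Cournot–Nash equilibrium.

Ember's profit: π_E = (339 - Q)q_E - (72q_E). Setting ∂π_E/∂q_E = 0: 267 - 2q_E - (q_G) = 0.
Granite's profit: π_G = (339 - Q)q_G - (129q_G). Setting ∂π_G/∂q_G = 0: 210 - 2q_G - (q_E) = 0.
Rearranging gives the reaction functions q_E = (267 - q_G)/2 and q_G = (210 - q_E)/2.
Substituting one into the other gives q_E = 108 and q_G = 51.
Total output Q = 159, so price P = 339 - 159 = 180.

180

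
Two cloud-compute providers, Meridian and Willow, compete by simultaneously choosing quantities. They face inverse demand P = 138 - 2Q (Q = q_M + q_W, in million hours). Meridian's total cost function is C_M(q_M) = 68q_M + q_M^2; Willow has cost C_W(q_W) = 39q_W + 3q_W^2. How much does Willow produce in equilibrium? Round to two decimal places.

Meridian's profit: π_M = (138 - 2Q)q_M - (68q_M + q_M²). Setting ∂π_M/∂q_M = 0: 70 - 6q_M - 2(q_W) = 0.
Willow's profit: π_W = (138 - 2Q)q_W - (39q_W + 3q_W²). Setting ∂π_W/∂q_W = 0: 99 - 10q_W - 2(q_M) = 0.
Rearranging gives the reaction functions q_M = (70 - 2q_W)/6 and q_W = (99 - 2q_M)/10.
Substituting one into the other gives q_M = 251/28 and q_W = 227/28.

8.11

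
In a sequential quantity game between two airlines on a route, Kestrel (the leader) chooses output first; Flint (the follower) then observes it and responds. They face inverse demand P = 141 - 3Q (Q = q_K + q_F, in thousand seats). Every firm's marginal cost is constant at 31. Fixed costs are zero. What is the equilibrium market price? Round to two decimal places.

58.50

Solve by backward induction. Given q_K, the follower Flint maximises π_F = (141 - 3q_K - 3q_F)q_F - 31q_F.
∂π_F/∂q_F = 110 - 3q_K - 6q_F = 0 gives the reaction function q_F = (110 - 3q_K)/6.
Kestrel substitutes q_F(q_K) into its own profit: π_K = q_K(141 - 3q_K - (110 - 3q_K)/2) - 31q_K = (86 - (3/2)q_K)q_K - 31q_K.
Leader FOC: 55 - 3q_K = 0, so q_K = 55/3.
Then q_F = (110 - 3·(55/3))/6 = 55/6.
Total output Q = 55/2, so price P = 141 - 3·(55/2) = 117/2.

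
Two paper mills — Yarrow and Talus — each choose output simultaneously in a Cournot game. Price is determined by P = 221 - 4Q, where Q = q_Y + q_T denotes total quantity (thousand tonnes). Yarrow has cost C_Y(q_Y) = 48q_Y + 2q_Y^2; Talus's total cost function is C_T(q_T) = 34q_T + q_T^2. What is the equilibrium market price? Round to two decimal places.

Yarrow's profit: π_Y = (221 - 4Q)q_Y - (48q_Y + 2q_Y²). Setting ∂π_Y/∂q_Y = 0: 173 - 12q_Y - 4(q_T) = 0.
Talus's first-order condition: 187 - 10q_T - 4(q_Y) = 0.
Rearranging gives the reaction functions q_Y = (173 - 4q_T)/12 and q_T = (187 - 4q_Y)/10.
Substituting one into the other gives q_Y = 491/52 and q_T = 194/13.
Total output Q = 1267/52, so price P = 221 - 4·(1267/52) = 1606/13.

123.54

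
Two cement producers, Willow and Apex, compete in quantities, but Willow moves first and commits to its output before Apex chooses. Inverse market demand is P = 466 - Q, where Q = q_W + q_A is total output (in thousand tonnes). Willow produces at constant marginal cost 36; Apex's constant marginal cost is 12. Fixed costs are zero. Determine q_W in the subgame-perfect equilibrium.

The follower Apex best-responds to any q_W: π_A = (466 - Q)q_A - 12q_A.
∂π_A/∂q_A = 454 - q_W - 2q_A = 0 gives the reaction function q_A = (454 - q_W)/2.
The leader anticipates this reaction. Substituting into P = 466 - Q gives P = 239 - (1/2)q_W, so π_W = (239 - (1/2)q_W)q_W - 36q_W.
The leader's first-order condition 203 - q_W = 0 yields q_W = 203.
Then q_A = (454 - 203)/2 = 251/2.

203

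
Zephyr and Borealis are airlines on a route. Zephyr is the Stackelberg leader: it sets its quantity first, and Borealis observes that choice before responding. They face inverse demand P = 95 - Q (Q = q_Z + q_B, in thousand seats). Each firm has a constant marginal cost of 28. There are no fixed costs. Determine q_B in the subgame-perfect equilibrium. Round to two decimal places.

16.75

Solve by backward induction. Given q_Z, the follower Borealis maximises π_B = (95 - q_Z - q_B)q_B - 28q_B.
Setting the follower's marginal profit to zero, 67 - q_Z - 2q_B = 0, i.e. q_B = (67 - q_Z)/2.
The leader anticipates this reaction. Substituting into P = 95 - Q gives P = 123/2 - (1/2)q_Z, so π_Z = (123/2 - (1/2)q_Z)q_Z - 28q_Z.
Leader FOC: 67/2 - q_Z = 0, so q_Z = 67/2.
Then q_B = (67 - 67/2)/2 = 67/4.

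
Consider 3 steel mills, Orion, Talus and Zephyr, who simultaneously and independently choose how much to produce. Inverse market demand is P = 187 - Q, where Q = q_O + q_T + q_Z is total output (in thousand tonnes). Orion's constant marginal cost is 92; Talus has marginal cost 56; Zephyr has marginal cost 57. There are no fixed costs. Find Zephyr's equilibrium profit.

Orion's profit: π_O = (187 - Q)q_O - (92q_O). Setting ∂π_O/∂q_O = 0: 95 - 2q_O - (q_T + q_Z) = 0.
Talus's first-order condition: 131 - 2q_T - (q_O + q_Z) = 0.
Zephyr's first-order condition: 130 - 2q_Z - (q_O + q_T) = 0.
Adding the 3 conditions: 356 − 2Q − 2Q = 0, i.e. Q = 89.
Back-substituting: q_O = (95 − 89) = 6, q_T = (131 − 89) = 42, q_Z = (130 − 89) = 41.
Price P = 187 - 89 = 98.
Zephyr's profit: (98 - 57)·41 = 1681.

1681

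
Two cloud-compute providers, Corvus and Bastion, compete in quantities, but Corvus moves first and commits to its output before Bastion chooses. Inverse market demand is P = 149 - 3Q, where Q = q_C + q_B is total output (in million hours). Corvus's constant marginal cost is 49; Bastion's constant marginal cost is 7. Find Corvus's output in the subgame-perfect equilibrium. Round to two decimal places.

9.67

The follower Bastion best-responds to any q_C: π_B = (149 - 3Q)q_B - 7q_B.
Setting the follower's marginal profit to zero, 142 - 3q_C - 6q_B = 0, i.e. q_B = (142 - 3q_C)/6.
Corvus substitutes q_B(q_C) into its own profit: π_C = q_C(149 - 3q_C - (142 - 3q_C)/2) - 49q_C = (78 - (3/2)q_C)q_C - 49q_C.
Leader FOC: 29 - 3q_C = 0, so q_C = 29/3.
Then q_B = (142 - 3·(29/3))/6 = 113/6.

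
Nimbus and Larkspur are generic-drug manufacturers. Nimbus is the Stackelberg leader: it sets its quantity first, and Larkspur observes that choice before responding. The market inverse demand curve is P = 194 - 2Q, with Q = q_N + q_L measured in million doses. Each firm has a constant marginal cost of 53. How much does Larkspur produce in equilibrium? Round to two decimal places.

17.63

Solve by backward induction. Given q_N, the follower Larkspur maximises π_L = (194 - 2q_N - 2q_L)q_L - 53q_L.
Follower FOC: 141 - 2q_N - 4q_L = 0, so q_L(q_N) = (141 - 2q_N)/4.
The leader anticipates this reaction. Substituting into P = 194 - 2Q gives P = 247/2 - q_N, so π_N = (247/2 - q_N)q_N - 53q_N.
Maximising: ∂π_N/∂q_N = 141/2 - 2q_N = 0, giving q_N = 141/4.
Then q_L = (141 - 2·(141/4))/4 = 141/8.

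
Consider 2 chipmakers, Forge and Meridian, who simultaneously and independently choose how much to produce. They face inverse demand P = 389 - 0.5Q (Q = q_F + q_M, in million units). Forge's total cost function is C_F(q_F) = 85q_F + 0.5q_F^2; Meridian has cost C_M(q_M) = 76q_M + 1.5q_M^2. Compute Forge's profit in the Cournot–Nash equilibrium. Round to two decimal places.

18689.54

Forge's profit: π_F = (389 - 0.5Q)q_F - (85q_F + (1/2)q_F²). Setting ∂π_F/∂q_F = 0: 304 - 2q_F - (1/2)(q_M) = 0.
Meridian's first-order condition: 313 - 4q_M - (1/2)(q_F) = 0.
Rearranging gives the reaction functions q_F = (304 - (1/2)q_M)/2 and q_M = (313 - (1/2)q_F)/4.
Substituting one into the other gives q_F = 136.7097 and q_M = 1896/31.
Price P = 389 - (1/2)·197.8710 = 290.0645.
Forge's profit: 290.0645·136.7097 - 85·136.7097 - (1/2)·136.7097² = 18689.5359.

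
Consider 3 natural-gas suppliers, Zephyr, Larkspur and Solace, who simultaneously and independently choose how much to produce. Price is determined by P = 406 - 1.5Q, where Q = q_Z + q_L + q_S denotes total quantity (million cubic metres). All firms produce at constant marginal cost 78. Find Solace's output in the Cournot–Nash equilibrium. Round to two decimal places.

A representative firm's profit is π_i = q_i(406 - 1.5Q) - 78q_i.
Setting ∂π_i/∂q_i = 0 with rivals' quantities fixed: 328 - 3q_i - (3/2)·Σ_{j≠i} q_j = 0.
By symmetry each firm produces the same amount; substituting Σ_{j≠i} q_j = 2q_i yields q_i = 328/6 = 164/3.

54.67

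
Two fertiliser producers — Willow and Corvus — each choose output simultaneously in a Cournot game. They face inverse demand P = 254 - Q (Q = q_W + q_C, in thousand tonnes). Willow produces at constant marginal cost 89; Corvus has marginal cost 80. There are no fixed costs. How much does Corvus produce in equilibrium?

61

Willow's profit: π_W = (254 - Q)q_W - (89q_W). Setting ∂π_W/∂q_W = 0: 165 - 2q_W - (q_C) = 0.
Corvus's first-order condition: 174 - 2q_C - (q_W) = 0.
Best responses: q_W = (165 - q_C)/2, q_C = (174 - q_W)/2.
Solving the pair: q_W = 52, q_C = 61.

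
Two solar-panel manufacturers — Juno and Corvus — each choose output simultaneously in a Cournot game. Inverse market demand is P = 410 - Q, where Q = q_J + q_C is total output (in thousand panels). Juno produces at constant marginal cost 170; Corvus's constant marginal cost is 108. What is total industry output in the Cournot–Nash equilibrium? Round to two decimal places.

Juno's profit: π_J = (410 - Q)q_J - (170q_J). Setting ∂π_J/∂q_J = 0: 240 - 2q_J - (q_C) = 0.
Corvus's first-order condition: 302 - 2q_C - (q_J) = 0.
Best responses: q_J = (240 - q_C)/2, q_C = (302 - q_J)/2.
Solving the pair: q_J = 178/3, q_C = 364/3.
Total output Q = 178/3 + 364/3 = 542/3.

180.67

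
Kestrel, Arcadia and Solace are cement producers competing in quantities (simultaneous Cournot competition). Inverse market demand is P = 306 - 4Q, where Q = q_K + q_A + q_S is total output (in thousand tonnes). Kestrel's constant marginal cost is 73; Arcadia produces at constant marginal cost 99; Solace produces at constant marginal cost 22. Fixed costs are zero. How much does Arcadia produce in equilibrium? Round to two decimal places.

6.50

Kestrel's profit: π_K = (306 - 4Q)q_K - (73q_K). Setting ∂π_K/∂q_K = 0: 233 - 8q_K - 4(q_A + q_S) = 0.
Arcadia's first-order condition: 207 - 8q_A - 4(q_K + q_S) = 0.
Solace's profit: π_S = (306 - 4Q)q_S - (22q_S). Setting ∂π_S/∂q_S = 0: 284 - 8q_S - 4(q_K + q_A) = 0.
Adding the 3 conditions: 724 − 8Q − 8Q = 0, i.e. Q = 181/4.
Back-substituting: q_K = (233 − 181)/4 = 13, q_A = (207 − 181)/4 = 13/2, q_S = (284 − 181)/4 = 103/4.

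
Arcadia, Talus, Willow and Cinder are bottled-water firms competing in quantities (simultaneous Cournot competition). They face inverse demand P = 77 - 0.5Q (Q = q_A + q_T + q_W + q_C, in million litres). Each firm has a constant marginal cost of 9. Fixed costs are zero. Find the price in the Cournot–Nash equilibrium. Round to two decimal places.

A representative firm's profit is π_i = q_i(77 - 0.5Q) - 9q_i.
First-order condition (treating rivals' output as given): 68 - q_i - (1/2)·Σ_{j≠i} q_j = 0.
By symmetry each firm produces the same amount; substituting Σ_{j≠i} q_j = 3q_i yields q_i = 68/(5/2) = 136/5.
Total output Q = 544/5, so price P = 77 - (1/2)·(544/5) = 113/5.

22.60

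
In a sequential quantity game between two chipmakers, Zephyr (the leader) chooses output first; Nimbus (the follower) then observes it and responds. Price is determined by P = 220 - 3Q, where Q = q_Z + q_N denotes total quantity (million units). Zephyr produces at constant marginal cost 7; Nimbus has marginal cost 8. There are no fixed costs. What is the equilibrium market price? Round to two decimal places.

The follower Nimbus best-responds to any q_Z: π_N = (220 - 3Q)q_N - 8q_N.
Follower FOC: 212 - 3q_Z - 6q_N = 0, so q_N(q_Z) = (212 - 3q_Z)/6.
Zephyr substitutes q_N(q_Z) into its own profit: π_Z = q_Z(220 - 3q_Z - (212 - 3q_Z)/2) - 7q_Z = (114 - (3/2)q_Z)q_Z - 7q_Z.
Maximising: ∂π_Z/∂q_Z = 107 - 3q_Z = 0, giving q_Z = 107/3.
Then q_N = (212 - 3·(107/3))/6 = 35/2.
Total output Q = 319/6, so price P = 220 - 3·(319/6) = 121/2.

60.50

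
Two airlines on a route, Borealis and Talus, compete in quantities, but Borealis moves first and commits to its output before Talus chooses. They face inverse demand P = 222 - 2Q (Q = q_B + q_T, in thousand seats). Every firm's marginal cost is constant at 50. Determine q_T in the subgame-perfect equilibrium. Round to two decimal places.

21.50

The follower Talus best-responds to any q_B: π_T = (222 - 2Q)q_T - 50q_T.
Follower FOC: 172 - 2q_B - 4q_T = 0, so q_T(q_B) = (172 - 2q_B)/4.
Borealis substitutes q_T(q_B) into its own profit: π_B = q_B(222 - 2q_B - (172 - 2q_B)/2) - 50q_B = (136 - q_B)q_B - 50q_B.
Maximising: ∂π_B/∂q_B = 86 - 2q_B = 0, giving q_B = 43.
Then q_T = (172 - 2·43)/4 = 43/2.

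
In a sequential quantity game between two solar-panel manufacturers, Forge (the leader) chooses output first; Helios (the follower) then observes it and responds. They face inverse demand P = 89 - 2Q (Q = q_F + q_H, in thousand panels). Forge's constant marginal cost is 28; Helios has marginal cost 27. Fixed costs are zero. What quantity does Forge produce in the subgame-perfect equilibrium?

Solve by backward induction. Given q_F, the follower Helios maximises π_H = (89 - 2q_F - 2q_H)q_H - 27q_H.
Setting the follower's marginal profit to zero, 62 - 2q_F - 4q_H = 0, i.e. q_H = (62 - 2q_F)/4.
Forge substitutes q_H(q_F) into its own profit: π_F = q_F(89 - 2q_F - (62 - 2q_F)/2) - 28q_F = (58 - q_F)q_F - 28q_F.
The leader's first-order condition 30 - 2q_F = 0 yields q_F = 15.
Then q_H = (62 - 2·15)/4 = 8.

15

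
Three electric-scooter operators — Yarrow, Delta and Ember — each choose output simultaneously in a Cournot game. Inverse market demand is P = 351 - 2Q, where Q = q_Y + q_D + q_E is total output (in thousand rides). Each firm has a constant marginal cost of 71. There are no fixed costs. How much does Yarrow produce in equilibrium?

35

A representative firm's profit is π_i = q_i(351 - 2Q) - 71q_i.
Setting ∂π_i/∂q_i = 0 with rivals' quantities fixed: 280 - 4q_i - 2·Σ_{j≠i} q_j = 0.
By symmetry each firm produces the same amount; substituting Σ_{j≠i} q_j = 2q_i yields q_i = 280/8 = 35.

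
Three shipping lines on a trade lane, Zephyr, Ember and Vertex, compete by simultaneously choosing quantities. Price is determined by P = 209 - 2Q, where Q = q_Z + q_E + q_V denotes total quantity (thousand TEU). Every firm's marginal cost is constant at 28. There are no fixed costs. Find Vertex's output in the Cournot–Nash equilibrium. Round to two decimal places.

Each firm earns π_i = (209 - 2Q)q_i - 28q_i.
Setting ∂π_i/∂q_i = 0 with rivals' quantities fixed: 181 - 4q_i - 2·Σ_{j≠i} q_j = 0.
By symmetry each firm produces the same amount; substituting Σ_{j≠i} q_j = 2q_i yields q_i = 181/8.

22.63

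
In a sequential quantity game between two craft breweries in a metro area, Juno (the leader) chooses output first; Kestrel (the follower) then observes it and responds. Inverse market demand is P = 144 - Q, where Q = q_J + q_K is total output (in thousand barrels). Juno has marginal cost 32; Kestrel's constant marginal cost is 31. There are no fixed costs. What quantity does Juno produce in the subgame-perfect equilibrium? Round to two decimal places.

The follower Kestrel best-responds to any q_J: π_K = (144 - Q)q_K - 31q_K.
Follower FOC: 113 - q_J - 2q_K = 0, so q_K(q_J) = (113 - q_J)/2.
Juno substitutes q_K(q_J) into its own profit: π_J = q_J(144 - q_J - (113 - q_J)/2) - 32q_J = (175/2 - (1/2)q_J)q_J - 32q_J.
The leader's first-order condition 111/2 - q_J = 0 yields q_J = 111/2.
Then q_K = (113 - 111/2)/2 = 115/4.

55.50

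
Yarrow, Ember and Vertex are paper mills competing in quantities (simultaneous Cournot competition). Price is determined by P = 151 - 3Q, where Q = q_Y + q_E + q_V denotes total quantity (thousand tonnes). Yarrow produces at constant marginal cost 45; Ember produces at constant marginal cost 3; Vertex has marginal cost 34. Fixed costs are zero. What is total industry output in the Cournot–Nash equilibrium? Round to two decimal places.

30.92

Yarrow's profit: π_Y = (151 - 3Q)q_Y - (45q_Y). Setting ∂π_Y/∂q_Y = 0: 106 - 6q_Y - 3(q_E + q_V) = 0.
Ember's first-order condition: 148 - 6q_E - 3(q_Y + q_V) = 0.
Vertex's profit: π_V = (151 - 3Q)q_V - (34q_V). Setting ∂π_V/∂q_V = 0: 117 - 6q_V - 3(q_Y + q_E) = 0.
Adding the 3 first-order conditions: 371 − 12Q = 0, so Q = 371/12.
Back-substituting: q_Y = (106 − 371/4)/3 = 53/12, q_E = (148 − 371/4)/3 = 221/12, q_V = (117 − 371/4)/3 = 97/12.
Total output Q = 53/12 + 221/12 + 97/12 = 371/12.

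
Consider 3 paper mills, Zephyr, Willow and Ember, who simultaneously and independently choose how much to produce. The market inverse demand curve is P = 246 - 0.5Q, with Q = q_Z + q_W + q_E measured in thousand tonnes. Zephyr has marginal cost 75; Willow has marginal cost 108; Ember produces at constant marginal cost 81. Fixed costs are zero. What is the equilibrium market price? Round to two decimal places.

Zephyr's profit: π_Z = (246 - 0.5Q)q_Z - (75q_Z). Setting ∂π_Z/∂q_Z = 0: 171 - q_Z - (1/2)(q_W + q_E) = 0.
Willow's profit: π_W = (246 - 0.5Q)q_W - (108q_W). Setting ∂π_W/∂q_W = 0: 138 - q_W - (1/2)(q_Z + q_E) = 0.
Ember's profit: π_E = (246 - 0.5Q)q_E - (81q_E). Setting ∂π_E/∂q_E = 0: 165 - q_E - (1/2)(q_Z + q_W) = 0.
Summing all 3 equations gives 474 − 2Q = 0, hence Q = 237.
Back-substituting: q_Z = (171 − 237/2)/(1/2) = 105, q_W = (138 − 237/2)/(1/2) = 39, q_E = (165 − 237/2)/(1/2) = 93.
Total output Q = 237, so price P = 246 - (1/2)·237 = 255/2.

127.50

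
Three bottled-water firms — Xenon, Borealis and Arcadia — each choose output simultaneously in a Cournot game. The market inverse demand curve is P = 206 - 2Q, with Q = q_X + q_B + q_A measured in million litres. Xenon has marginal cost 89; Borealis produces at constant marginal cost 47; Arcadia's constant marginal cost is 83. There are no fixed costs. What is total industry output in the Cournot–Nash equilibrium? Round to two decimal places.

49.88

Xenon's profit: π_X = (206 - 2Q)q_X - (89q_X). Setting ∂π_X/∂q_X = 0: 117 - 4q_X - 2(q_B + q_A) = 0.
Borealis's profit: π_B = (206 - 2Q)q_B - (47q_B). Setting ∂π_B/∂q_B = 0: 159 - 4q_B - 2(q_X + q_A) = 0.
Arcadia's first-order condition: 123 - 4q_A - 2(q_X + q_B) = 0.
Adding the 3 first-order conditions: 399 − 8Q = 0, so Q = 399/8.
Back-substituting: q_X = (117 − 399/4)/2 = 69/8, q_B = (159 − 399/4)/2 = 237/8, q_A = (123 − 399/4)/2 = 93/8.
Total output Q = 69/8 + 237/8 + 93/8 = 399/8.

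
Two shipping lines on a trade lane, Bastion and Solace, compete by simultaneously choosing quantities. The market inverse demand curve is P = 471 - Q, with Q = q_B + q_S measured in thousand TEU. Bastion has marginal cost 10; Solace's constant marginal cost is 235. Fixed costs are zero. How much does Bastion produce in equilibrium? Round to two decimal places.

Bastion's profit: π_B = (471 - Q)q_B - (10q_B). Setting ∂π_B/∂q_B = 0: 461 - 2q_B - (q_S) = 0.
Solace's profit: π_S = (471 - Q)q_S - (235q_S). Setting ∂π_S/∂q_S = 0: 236 - 2q_S - (q_B) = 0.
So q_B = (461 - q_S)/2 and q_S = (236 - q_B)/2.
Solving the pair: q_B = 686/3, q_S = 11/3.

228.67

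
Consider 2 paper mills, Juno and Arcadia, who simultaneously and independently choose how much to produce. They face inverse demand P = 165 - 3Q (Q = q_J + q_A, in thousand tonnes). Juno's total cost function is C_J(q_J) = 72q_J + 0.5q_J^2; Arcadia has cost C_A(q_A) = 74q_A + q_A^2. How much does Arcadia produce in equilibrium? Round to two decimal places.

Juno's profit: π_J = (165 - 3Q)q_J - (72q_J + (1/2)q_J²). Setting ∂π_J/∂q_J = 0: 93 - 7q_J - 3(q_A) = 0.
Arcadia's first-order condition: 91 - 8q_A - 3(q_J) = 0.
So q_J = (93 - 3q_A)/7 and q_A = (91 - 3q_J)/8.
Solving the pair: q_J = 471/47, q_A = 358/47.

7.62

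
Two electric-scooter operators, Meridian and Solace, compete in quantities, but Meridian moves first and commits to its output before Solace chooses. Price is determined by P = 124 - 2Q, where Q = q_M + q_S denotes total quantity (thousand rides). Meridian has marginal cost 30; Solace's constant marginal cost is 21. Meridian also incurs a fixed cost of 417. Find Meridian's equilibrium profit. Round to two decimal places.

34.56

Solve by backward induction. Given q_M, the follower Solace maximises π_S = (124 - 2q_M - 2q_S)q_S - 21q_S.
∂π_S/∂q_S = 103 - 2q_M - 4q_S = 0 gives the reaction function q_S = (103 - 2q_M)/4.
Meridian substitutes q_S(q_M) into its own profit: π_M = q_M(124 - 2q_M - (103 - 2q_M)/2) - 30q_M = (145/2 - q_M)q_M - 30q_M.
The leader's first-order condition 85/2 - 2q_M = 0 yields q_M = 85/4.
Then q_S = (103 - 2·(85/4))/4 = 121/8.
Price P = 124 - 2·(291/8) = 205/4.
Meridian's profit: (205/4 - 30)·(85/4) - 417 = 553/16.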